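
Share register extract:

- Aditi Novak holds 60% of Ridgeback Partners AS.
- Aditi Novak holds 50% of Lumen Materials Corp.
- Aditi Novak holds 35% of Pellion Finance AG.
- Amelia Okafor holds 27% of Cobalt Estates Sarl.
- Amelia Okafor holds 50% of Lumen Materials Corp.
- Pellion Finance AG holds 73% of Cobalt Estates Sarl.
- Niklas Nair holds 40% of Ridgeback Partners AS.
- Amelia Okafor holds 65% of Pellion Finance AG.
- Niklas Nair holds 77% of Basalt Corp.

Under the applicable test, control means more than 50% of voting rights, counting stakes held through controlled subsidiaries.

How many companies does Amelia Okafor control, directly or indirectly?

2

Amelia holds 65% of Pellion, so Amelia controls Pellion.
Amelia and Pellion together hold 27% + 73% = 100% of Cobalt, so Amelia controls Cobalt.
No other company's threshold is met.
Amelia controls 2 companies.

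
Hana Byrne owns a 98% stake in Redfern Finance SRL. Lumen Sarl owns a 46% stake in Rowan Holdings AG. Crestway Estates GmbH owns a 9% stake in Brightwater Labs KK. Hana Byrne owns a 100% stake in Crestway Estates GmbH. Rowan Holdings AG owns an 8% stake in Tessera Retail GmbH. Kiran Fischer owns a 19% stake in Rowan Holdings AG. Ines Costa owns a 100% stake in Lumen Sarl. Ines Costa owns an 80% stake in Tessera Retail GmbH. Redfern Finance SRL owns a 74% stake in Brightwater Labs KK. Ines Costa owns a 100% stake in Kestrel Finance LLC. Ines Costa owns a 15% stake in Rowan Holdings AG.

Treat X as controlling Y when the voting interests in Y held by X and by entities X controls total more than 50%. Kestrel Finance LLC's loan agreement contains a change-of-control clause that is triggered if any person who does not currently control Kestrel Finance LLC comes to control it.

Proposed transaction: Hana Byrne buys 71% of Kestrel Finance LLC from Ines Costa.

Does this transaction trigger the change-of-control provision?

The purchase adds only to Hana's holdings (Ines's stake shrinks), so Hana is the only person who could newly come to control Kestrel.
Hana holds 98% of Redfern, so Hana controls Redfern.
Hana holds 100% of Crestway, so Hana controls Crestway.
Redfern and Crestway together hold 74% + 9% = 83% of Brightwater, so Hana controls Brightwater.
Neither Hana nor any entity Hana controls holds any voting interest in Kestrel.
So before the transaction, Hana does not control Kestrel.
After the purchase, Hana holds 71% of Kestrel directly, and Ines's stake falls to 29%.
Hana holds 71% of Kestrel, so Hana controls Kestrel.
Hana did not control Kestrel before and does after, so the clause is triggered.

Yes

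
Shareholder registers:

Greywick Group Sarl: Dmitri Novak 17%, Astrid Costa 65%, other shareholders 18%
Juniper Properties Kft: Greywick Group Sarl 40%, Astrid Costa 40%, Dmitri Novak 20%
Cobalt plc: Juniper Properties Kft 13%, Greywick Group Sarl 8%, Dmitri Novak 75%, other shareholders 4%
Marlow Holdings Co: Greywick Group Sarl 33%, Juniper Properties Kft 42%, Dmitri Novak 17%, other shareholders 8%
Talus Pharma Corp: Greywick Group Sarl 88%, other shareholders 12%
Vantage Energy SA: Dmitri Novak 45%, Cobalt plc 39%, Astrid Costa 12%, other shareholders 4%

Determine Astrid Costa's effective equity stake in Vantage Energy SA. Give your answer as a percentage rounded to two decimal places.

Astrid reaches Vantage along 4 paths.
Via Greywick → Juniper → Cobalt: 65% × 40% × 13% × 39% = 1.3182%.
Via Juniper → Cobalt: 40% × 13% × 39% = 2.028%.
Via Greywick → Cobalt: 65% × 8% × 39% = 2.028%.
Direct stake: 12% = 12%.
Total: 1.3182% + 2.028% + 2.028% + 12% = 17.3742%.
Rounded: 17.37%.

17.37%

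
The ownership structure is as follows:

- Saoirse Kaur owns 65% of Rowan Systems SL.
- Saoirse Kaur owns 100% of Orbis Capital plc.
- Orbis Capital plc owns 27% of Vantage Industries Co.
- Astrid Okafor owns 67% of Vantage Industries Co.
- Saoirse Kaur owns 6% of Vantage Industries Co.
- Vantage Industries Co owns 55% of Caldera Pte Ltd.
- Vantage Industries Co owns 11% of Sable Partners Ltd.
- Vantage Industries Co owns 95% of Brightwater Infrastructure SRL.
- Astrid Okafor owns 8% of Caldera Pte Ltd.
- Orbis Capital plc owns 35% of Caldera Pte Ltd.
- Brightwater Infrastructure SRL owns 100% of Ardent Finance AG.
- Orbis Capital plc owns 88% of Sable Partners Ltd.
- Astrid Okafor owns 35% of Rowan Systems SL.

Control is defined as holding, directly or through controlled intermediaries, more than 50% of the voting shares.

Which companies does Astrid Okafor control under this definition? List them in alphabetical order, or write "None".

Ardent Finance AG, Brightwater Infrastructure SRL, Caldera Pte Ltd, Vantage Industries Co

Astrid holds 67% of Vantage, so Astrid controls Vantage.
Vantage holds 95% of Brightwater, so Astrid controls Brightwater.
Vantage and Astrid together hold 55% + 8% = 63% of Caldera, so Astrid controls Caldera.
Brightwater holds 100% of Ardent, so Astrid controls Ardent.
No other company's threshold is met.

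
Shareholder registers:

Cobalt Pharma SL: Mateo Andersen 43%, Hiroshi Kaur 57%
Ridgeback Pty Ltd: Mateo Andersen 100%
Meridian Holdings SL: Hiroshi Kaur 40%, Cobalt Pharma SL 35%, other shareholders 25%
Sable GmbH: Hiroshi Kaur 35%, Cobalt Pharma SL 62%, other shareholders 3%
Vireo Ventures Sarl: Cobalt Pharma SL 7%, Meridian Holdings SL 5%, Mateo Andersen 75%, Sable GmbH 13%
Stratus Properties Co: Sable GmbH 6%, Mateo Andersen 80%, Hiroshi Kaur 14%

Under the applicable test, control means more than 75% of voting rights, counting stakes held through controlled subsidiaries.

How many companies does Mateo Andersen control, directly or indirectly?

2

Mateo holds 100% of Ridgeback, so Mateo controls Ridgeback.
Mateo holds 80% of Stratus, so Mateo controls Stratus.
No other company's threshold is met.
Mateo controls 2 companies.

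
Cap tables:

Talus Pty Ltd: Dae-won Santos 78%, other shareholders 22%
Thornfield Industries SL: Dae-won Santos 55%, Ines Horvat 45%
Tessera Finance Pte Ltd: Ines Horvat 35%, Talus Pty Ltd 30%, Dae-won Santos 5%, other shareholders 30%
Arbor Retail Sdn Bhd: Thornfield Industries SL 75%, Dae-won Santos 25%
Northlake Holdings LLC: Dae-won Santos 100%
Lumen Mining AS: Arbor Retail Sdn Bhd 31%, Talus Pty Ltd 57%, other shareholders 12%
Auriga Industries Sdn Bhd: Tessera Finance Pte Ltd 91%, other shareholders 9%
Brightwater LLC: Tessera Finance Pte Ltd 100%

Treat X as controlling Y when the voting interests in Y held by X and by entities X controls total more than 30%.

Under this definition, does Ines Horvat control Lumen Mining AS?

Yes

Ines holds 45% of Thornfield, so Ines controls Thornfield.
Thornfield holds 75% of Arbor, so Ines controls Arbor.
Arbor holds 31% of Lumen, so Ines controls Lumen.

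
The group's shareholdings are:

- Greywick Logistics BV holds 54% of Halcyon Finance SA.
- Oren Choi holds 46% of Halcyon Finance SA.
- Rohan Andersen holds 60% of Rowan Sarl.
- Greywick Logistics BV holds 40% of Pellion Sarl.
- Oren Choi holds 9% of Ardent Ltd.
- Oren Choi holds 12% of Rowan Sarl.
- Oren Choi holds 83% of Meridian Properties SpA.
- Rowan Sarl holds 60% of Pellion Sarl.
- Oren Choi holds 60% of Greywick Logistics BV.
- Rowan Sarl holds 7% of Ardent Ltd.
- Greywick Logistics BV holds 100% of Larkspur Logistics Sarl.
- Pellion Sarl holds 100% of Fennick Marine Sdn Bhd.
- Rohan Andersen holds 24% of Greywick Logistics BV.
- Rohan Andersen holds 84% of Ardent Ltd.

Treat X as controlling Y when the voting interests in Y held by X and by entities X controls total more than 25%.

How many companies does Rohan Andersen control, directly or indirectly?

Rohan holds 60% of Rowan, so Rohan controls Rowan.
Rowan holds 60% of Pellion, so Rohan controls Pellion.
Rohan and Rowan together hold 84% + 7% = 91% of Ardent, so Rohan controls Ardent.
Pellion holds 100% of Fennick, so Rohan controls Fennick.
No other company's threshold is met.
Rohan controls 4 companies.

4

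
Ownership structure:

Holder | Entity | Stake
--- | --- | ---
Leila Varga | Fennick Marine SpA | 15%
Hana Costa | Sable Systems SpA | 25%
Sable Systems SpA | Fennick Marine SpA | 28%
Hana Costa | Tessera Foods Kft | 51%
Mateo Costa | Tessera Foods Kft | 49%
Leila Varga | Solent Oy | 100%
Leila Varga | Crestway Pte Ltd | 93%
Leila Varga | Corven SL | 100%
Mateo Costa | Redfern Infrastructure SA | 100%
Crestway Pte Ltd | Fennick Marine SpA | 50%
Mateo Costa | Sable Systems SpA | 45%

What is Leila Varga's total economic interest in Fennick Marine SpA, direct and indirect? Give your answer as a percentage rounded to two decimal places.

Leila reaches Fennick along 2 paths.
Direct stake: 15% = 15%.
Via Crestway: 93% × 50% = 46.5%.
Total: 15% + 46.5% = 61.5%.
Rounded: 61.50%.

61.50%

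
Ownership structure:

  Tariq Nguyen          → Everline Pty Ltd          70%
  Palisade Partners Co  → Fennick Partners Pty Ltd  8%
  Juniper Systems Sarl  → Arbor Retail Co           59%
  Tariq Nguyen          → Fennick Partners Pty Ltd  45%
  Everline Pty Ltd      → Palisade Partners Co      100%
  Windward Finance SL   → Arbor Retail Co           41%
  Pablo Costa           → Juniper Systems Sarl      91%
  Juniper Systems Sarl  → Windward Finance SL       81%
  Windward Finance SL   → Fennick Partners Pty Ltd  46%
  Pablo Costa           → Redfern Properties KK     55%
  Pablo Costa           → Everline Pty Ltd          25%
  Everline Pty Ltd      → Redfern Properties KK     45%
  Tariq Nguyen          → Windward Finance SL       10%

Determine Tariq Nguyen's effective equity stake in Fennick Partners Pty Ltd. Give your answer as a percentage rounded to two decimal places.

55.20%

Tariq reaches Fennick along 3 paths.
Direct stake: 45% = 45%.
Via Everline → Palisade: 70% × 100% × 8% = 5.6%.
Via Windward: 10% × 46% = 4.6%.
Total: 45% + 5.6% + 4.6% = 55.2%.
Rounded: 55.20%.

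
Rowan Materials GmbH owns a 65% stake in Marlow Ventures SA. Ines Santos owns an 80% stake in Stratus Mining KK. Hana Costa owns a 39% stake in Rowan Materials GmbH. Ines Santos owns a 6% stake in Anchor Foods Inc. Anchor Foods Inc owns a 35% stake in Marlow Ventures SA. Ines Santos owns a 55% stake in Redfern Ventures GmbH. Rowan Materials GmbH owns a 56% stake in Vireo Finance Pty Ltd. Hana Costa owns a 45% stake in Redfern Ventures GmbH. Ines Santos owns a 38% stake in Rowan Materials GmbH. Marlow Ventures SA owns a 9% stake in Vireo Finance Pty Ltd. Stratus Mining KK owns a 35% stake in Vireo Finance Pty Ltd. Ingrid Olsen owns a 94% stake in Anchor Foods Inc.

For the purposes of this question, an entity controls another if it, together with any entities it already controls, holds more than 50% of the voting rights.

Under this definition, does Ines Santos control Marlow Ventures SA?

Ines holds 80% of Stratus, so Ines controls Stratus.
Ines holds 55% of Redfern, so Ines controls Redfern.
Neither Ines nor any entity Ines controls holds any voting interest in Marlow.
So Ines does not control Marlow.

No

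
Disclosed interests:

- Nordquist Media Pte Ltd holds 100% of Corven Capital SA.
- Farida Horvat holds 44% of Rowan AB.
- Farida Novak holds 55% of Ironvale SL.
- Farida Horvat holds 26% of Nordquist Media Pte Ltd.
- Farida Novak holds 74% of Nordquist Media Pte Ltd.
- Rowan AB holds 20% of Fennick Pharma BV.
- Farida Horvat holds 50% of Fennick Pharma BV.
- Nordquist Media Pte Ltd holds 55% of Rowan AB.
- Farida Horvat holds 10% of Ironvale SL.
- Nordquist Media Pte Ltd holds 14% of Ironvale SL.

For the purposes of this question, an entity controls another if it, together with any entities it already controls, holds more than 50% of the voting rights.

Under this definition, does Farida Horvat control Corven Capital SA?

No

Farida Horvat's largest direct stake is 50% in Fennick, which does not meet the threshold, so Farida Horvat controls no company.
Neither Farida Horvat nor any entity Farida Horvat controls holds any voting interest in Corven.
So Farida Horvat does not control Corven.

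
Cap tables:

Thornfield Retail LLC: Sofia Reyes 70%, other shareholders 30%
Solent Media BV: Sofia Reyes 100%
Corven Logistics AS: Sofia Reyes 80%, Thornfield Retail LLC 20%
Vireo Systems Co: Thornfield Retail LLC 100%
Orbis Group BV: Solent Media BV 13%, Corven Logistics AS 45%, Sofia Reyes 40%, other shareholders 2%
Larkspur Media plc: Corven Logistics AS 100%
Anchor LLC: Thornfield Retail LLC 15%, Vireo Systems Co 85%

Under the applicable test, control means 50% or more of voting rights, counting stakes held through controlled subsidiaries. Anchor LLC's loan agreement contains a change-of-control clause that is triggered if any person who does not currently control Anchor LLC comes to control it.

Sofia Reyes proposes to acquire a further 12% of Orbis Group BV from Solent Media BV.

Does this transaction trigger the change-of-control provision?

No

The purchase adds only to Sofia's holdings (Solent's stake shrinks), so Sofia is the only person who could newly come to control Anchor.
Sofia holds 70% of Thornfield, so Sofia controls Thornfield.
Thornfield holds 100% of Vireo, so Sofia controls Vireo.
Thornfield and Vireo together hold 15% + 85% = 100% of Anchor, so Sofia controls Anchor.
So Sofia already controls Anchor before the transaction.
After the purchase, Sofia's direct stake in Orbis rises to 40% + 12% = 52%, and Solent's stake falls to 1%.
Sofia controlled Anchor already, so this is not a new person acquiring control; every other person's position is unchanged or reduced.
No new person acquires control, so the clause is not triggered.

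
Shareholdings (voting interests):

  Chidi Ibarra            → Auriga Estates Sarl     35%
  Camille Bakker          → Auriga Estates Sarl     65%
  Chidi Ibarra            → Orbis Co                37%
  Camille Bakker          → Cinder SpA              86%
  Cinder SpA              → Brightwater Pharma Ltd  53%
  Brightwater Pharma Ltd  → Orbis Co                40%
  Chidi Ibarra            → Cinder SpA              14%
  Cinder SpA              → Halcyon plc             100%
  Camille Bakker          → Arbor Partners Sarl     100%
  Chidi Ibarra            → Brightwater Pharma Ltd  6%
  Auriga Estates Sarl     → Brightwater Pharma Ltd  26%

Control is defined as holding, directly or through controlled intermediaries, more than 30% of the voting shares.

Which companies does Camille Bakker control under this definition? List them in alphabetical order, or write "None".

Arbor Partners Sarl, Auriga Estates Sarl, Brightwater Pharma Ltd, Cinder SpA, Halcyon plc, Orbis Co

Camille holds 65% of Auriga, so Camille controls Auriga.
Camille holds 86% of Cinder, so Camille controls Cinder.
Cinder and Auriga together hold 53% + 26% = 79% of Brightwater, so Camille controls Brightwater.
Camille holds 100% of Arbor, so Camille controls Arbor.
Cinder holds 100% of Halcyon, so Camille controls Halcyon.
Brightwater holds 40% of Orbis, so Camille controls Orbis.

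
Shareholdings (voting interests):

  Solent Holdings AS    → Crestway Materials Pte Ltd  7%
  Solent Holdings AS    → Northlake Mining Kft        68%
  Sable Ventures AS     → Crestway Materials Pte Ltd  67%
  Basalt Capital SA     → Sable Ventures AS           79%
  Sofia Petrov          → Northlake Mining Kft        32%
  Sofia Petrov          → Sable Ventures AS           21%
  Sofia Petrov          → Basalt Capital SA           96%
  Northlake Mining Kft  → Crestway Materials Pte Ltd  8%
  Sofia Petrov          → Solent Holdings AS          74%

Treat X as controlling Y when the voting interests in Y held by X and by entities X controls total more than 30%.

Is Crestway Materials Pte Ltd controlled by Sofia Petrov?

Sofia holds 96% of Basalt, so Sofia controls Basalt.
Basalt and Sofia together hold 79% + 21% = 100% of Sable, so Sofia controls Sable.
Sofia holds 74% of Solent, so Sofia controls Solent.
Solent and Sofia together hold 68% + 32% = 100% of Northlake, so Sofia controls Northlake.
Sable and Northlake and Solent together hold 67% + 8% + 7% = 82% of Crestway, so Sofia controls Crestway.

Yes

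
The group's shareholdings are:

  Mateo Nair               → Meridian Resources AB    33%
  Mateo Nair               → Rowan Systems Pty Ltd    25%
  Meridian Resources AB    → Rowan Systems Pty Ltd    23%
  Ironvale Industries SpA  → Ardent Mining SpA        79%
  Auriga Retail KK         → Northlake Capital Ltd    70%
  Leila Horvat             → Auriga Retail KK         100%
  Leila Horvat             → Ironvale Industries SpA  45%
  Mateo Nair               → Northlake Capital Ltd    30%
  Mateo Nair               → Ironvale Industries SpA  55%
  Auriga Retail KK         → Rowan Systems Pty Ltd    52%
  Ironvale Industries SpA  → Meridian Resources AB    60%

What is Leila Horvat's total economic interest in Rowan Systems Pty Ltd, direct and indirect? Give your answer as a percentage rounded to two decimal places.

58.21%

Leila reaches Rowan along 2 paths.
Via Ironvale → Meridian: 45% × 60% × 23% = 6.21%.
Via Auriga: 100% × 52% = 52%.
Total: 6.21% + 52% = 58.21%.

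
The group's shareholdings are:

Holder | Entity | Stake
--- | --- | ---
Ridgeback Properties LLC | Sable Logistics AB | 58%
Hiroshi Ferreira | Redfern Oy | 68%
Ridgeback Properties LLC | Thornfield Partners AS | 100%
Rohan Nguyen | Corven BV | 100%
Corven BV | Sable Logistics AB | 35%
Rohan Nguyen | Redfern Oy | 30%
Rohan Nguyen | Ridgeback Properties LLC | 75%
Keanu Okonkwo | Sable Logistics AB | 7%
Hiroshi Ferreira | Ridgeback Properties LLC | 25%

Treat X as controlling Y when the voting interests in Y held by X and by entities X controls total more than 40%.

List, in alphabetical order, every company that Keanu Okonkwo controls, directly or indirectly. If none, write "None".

None

Keanu's largest direct stake is 7% in Sable, which does not meet the threshold.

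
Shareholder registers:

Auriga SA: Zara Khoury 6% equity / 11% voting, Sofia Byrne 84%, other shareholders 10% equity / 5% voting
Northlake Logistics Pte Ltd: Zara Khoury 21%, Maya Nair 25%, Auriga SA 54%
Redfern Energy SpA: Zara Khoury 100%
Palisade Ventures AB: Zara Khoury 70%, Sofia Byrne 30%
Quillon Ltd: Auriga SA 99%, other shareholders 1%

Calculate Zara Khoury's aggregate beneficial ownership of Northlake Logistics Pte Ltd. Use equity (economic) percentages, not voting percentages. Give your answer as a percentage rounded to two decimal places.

Zara reaches Northlake along 2 paths.
Direct stake: 21% = 21%.
Via Auriga: 6% × 54% = 3.24%.
Total: 21% + 3.24% = 24.24%.

24.24%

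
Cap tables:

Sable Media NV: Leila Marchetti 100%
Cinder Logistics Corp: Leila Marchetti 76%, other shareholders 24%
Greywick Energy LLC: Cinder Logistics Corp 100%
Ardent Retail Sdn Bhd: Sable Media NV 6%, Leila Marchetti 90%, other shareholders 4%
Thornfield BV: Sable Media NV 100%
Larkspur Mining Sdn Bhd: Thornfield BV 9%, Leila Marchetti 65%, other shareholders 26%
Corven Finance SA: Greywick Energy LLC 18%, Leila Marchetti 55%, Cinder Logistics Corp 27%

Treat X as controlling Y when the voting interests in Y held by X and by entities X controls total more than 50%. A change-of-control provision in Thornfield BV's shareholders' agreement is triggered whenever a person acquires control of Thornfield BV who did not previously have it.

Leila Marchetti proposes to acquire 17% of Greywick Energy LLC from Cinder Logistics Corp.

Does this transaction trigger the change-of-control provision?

No

The purchase adds only to Leila's holdings (Cinder's stake shrinks), so Leila is the only person who could newly come to control Thornfield.
Leila holds 100% of Sable, so Leila controls Sable.
Sable holds 100% of Thornfield, so Leila controls Thornfield.
So Leila already controls Thornfield before the transaction.
After the purchase, Leila holds 17% of Greywick directly, and Cinder's stake falls to 83%.
Leila controlled Thornfield already, so this is not a new person acquiring control; every other person's position is unchanged or reduced.
No new person acquires control, so the clause is not triggered.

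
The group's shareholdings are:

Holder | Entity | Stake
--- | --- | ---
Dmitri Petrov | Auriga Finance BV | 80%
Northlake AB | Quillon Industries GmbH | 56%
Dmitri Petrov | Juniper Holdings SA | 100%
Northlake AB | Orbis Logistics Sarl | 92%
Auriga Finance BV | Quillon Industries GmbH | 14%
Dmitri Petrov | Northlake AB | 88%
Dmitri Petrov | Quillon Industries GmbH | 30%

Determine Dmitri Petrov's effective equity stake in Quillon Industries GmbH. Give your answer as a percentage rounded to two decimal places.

Dmitri reaches Quillon along 3 paths.
Direct stake: 30% = 30%.
Via Northlake: 88% × 56% = 49.28%.
Via Auriga: 80% × 14% = 11.2%.
Total: 30% + 49.28% + 11.2% = 90.48%.

90.48%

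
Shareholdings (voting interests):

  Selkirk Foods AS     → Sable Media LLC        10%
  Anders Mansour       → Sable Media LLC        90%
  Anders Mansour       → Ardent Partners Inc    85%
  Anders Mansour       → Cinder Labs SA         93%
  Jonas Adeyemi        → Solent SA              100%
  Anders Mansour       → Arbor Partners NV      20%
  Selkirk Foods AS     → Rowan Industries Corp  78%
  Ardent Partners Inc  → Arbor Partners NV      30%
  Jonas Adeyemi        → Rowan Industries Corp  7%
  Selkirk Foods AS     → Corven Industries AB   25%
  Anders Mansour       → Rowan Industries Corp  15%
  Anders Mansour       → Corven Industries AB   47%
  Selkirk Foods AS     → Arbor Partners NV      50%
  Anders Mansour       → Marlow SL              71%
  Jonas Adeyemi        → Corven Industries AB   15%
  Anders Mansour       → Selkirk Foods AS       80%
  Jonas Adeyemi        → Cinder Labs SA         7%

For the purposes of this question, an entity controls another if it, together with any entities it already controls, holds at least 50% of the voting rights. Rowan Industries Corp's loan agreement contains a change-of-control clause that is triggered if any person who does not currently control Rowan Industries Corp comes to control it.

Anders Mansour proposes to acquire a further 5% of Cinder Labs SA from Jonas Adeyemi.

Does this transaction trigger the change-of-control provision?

The purchase adds only to Anders's holdings (Jonas's stake shrinks), so Anders is the only person who could newly come to control Rowan.
Anders holds 80% of Selkirk, so Anders controls Selkirk.
Selkirk and Anders together hold 78% + 15% = 93% of Rowan, so Anders controls Rowan.
So Anders already controls Rowan before the transaction.
After the purchase, Anders's direct stake in Cinder rises to 93% + 5% = 98%, and Jonas's stake falls to 2%.
Anders controlled Rowan already, so this is not a new person acquiring control; every other person's position is unchanged or reduced.
No new person acquires control, so the clause is not triggered.

No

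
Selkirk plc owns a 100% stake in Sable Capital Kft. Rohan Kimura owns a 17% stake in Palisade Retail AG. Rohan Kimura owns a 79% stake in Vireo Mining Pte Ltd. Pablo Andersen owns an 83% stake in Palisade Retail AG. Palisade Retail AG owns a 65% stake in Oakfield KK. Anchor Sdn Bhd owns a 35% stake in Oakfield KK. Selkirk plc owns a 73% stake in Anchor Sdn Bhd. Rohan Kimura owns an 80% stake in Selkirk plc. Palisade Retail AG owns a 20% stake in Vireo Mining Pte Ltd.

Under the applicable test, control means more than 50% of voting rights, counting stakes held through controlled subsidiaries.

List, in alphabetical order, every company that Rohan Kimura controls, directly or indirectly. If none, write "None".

Anchor Sdn Bhd, Sable Capital Kft, Selkirk plc, Vireo Mining Pte Ltd

Rohan holds 80% of Selkirk, so Rohan controls Selkirk.
Selkirk holds 73% of Anchor, so Rohan controls Anchor.
Rohan holds 79% of Vireo, so Rohan controls Vireo.
Selkirk holds 100% of Sable, so Rohan controls Sable.
No other company's threshold is met.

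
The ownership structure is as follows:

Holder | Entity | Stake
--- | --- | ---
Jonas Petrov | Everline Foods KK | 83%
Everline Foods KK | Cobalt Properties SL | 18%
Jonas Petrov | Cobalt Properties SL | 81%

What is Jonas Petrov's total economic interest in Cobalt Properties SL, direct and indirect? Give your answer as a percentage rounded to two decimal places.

Jonas reaches Cobalt along 2 paths.
Direct stake: 81% = 81%.
Via Everline: 83% × 18% = 14.94%.
Total: 81% + 14.94% = 95.94%.

95.94%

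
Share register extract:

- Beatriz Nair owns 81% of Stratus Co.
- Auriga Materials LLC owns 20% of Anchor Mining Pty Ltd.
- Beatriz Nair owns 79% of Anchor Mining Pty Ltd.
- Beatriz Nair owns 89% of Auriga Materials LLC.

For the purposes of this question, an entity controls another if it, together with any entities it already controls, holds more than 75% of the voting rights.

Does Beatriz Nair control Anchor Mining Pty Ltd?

Beatriz holds 89% of Auriga, so Beatriz controls Auriga.
Auriga and Beatriz together hold 20% + 79% = 99% of Anchor, so Beatriz controls Anchor.

Yes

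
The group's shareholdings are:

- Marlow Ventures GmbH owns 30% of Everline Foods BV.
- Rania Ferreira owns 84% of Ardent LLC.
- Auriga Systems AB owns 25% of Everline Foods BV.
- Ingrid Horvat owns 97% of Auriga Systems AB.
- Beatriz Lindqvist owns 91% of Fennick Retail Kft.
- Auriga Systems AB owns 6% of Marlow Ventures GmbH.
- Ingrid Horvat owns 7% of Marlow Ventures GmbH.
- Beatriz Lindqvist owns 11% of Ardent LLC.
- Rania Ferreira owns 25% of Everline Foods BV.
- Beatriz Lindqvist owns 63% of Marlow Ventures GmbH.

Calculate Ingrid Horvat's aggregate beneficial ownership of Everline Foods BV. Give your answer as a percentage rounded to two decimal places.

28.10%

Ingrid reaches Everline along 3 paths.
Via Auriga → Marlow: 97% × 6% × 30% = 1.746%.
Via Marlow: 7% × 30% = 2.1%.
Via Auriga: 97% × 25% = 24.25%.
Total: 1.746% + 2.1% + 24.25% = 28.096%.
Rounded: 28.10%.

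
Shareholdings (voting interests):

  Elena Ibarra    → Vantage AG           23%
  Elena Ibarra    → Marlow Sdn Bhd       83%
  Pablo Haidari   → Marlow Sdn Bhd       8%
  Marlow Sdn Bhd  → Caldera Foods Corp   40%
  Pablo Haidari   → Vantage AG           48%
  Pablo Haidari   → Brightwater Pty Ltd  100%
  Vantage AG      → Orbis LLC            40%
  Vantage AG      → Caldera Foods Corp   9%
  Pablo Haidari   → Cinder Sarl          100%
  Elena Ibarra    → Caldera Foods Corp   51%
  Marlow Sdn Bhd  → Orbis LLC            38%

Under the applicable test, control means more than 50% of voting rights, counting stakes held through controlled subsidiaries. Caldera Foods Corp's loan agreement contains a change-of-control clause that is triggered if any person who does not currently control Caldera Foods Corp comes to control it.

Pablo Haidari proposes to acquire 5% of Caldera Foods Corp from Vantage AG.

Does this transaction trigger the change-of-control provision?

The purchase adds only to Pablo's holdings (Vantage's stake shrinks), so Pablo is the only person who could newly come to control Caldera.
Pablo holds 100% of Brightwater, so Pablo controls Brightwater.
Pablo holds 100% of Cinder, so Pablo controls Cinder.
Neither Pablo nor any entity Pablo controls holds any voting interest in Caldera.
So before the transaction, Pablo does not control Caldera.
After the purchase, Pablo holds 5% of Caldera directly, and Vantage's stake falls to 4%.
After the transaction, Pablo's side holds 5% of Caldera, not > 50%, so Pablo still does not control Caldera.
No new person acquires control, so the clause is not triggered.

No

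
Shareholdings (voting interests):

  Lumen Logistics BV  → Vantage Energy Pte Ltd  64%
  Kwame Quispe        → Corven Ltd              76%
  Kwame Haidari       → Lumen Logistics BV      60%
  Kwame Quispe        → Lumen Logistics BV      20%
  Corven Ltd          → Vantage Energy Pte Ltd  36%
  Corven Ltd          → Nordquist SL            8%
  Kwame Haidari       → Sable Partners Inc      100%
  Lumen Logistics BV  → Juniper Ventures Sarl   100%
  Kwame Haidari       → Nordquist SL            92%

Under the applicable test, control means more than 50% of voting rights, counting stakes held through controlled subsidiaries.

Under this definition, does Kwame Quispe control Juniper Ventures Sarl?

No

Kwame Quispe holds 76% of Corven, so Kwame Quispe controls Corven.
Neither Kwame Quispe nor any entity Kwame Quispe controls holds any voting interest in Juniper.
So Kwame Quispe does not control Juniper.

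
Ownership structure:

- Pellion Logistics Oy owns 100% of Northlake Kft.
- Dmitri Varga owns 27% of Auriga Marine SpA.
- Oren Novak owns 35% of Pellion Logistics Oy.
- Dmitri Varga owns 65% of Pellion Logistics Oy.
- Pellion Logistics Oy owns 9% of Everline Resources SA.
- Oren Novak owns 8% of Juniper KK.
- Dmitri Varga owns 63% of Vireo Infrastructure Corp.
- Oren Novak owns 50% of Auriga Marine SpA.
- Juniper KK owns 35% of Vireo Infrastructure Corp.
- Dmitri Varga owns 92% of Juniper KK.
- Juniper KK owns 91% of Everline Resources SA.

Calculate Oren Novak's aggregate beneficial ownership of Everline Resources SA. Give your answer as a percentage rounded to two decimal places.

10.43%

Oren reaches Everline along 2 paths.
Via Pellion: 35% × 9% = 3.15%.
Via Juniper: 8% × 91% = 7.28%.
Total: 3.15% + 7.28% = 10.43%.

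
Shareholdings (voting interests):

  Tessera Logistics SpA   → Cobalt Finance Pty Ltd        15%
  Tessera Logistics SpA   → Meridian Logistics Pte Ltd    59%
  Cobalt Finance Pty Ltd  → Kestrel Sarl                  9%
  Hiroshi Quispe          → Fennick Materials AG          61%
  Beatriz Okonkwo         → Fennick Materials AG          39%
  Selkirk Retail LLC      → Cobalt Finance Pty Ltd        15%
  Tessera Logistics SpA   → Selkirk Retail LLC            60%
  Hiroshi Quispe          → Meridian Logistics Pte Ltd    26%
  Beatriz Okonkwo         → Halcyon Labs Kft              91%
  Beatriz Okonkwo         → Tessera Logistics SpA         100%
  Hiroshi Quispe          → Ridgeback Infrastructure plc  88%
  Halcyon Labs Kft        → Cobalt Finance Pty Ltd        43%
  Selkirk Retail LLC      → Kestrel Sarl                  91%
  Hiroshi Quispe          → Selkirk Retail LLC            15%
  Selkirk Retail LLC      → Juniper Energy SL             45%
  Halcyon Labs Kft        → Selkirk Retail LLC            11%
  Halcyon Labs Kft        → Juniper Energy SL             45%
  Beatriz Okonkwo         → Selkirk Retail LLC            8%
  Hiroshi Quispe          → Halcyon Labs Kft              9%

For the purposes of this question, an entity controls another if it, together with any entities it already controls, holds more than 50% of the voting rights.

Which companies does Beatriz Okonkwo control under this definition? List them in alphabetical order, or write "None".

Cobalt Finance Pty Ltd, Halcyon Labs Kft, Juniper Energy SL, Kestrel Sarl, Meridian Logistics Pte Ltd, Selkirk Retail LLC, Tessera Logistics SpA

Beatriz holds 91% of Halcyon, so Beatriz controls Halcyon.
Beatriz holds 100% of Tessera, so Beatriz controls Tessera.
Tessera holds 59% of Meridian, so Beatriz controls Meridian.
Beatriz and Tessera and Halcyon together hold 8% + 60% + 11% = 79% of Selkirk, so Beatriz controls Selkirk.
Halcyon and Selkirk and Tessera together hold 43% + 15% + 15% = 73% of Cobalt, so Beatriz controls Cobalt.
Cobalt and Selkirk together hold 9% + 91% = 100% of Kestrel, so Beatriz controls Kestrel.
Selkirk and Halcyon together hold 45% + 45% = 90% of Juniper, so Beatriz controls Juniper.
No other company's threshold is met.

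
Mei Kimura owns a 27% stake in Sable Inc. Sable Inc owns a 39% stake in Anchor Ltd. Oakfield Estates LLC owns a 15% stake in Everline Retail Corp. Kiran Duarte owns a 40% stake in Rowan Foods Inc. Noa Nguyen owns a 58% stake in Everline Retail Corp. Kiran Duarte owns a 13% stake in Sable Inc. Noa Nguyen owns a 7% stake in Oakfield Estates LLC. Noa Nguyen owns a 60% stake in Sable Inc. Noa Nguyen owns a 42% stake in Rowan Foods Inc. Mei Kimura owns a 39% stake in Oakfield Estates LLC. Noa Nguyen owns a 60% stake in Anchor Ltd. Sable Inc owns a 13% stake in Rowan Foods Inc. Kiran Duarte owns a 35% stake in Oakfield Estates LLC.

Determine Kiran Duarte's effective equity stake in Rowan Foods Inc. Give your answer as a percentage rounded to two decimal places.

41.69%

Kiran reaches Rowan along 2 paths.
Direct stake: 40% = 40%.
Via Sable: 13% × 13% = 1.69%.
Total: 40% + 1.69% = 41.69%.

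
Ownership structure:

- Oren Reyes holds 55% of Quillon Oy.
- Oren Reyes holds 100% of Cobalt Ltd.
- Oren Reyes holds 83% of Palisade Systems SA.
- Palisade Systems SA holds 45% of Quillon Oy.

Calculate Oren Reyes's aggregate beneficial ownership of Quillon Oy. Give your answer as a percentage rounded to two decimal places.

92.35%

Oren reaches Quillon along 2 paths.
Direct stake: 55% = 55%.
Via Palisade: 83% × 45% = 37.35%.
Total: 55% + 37.35% = 92.35%.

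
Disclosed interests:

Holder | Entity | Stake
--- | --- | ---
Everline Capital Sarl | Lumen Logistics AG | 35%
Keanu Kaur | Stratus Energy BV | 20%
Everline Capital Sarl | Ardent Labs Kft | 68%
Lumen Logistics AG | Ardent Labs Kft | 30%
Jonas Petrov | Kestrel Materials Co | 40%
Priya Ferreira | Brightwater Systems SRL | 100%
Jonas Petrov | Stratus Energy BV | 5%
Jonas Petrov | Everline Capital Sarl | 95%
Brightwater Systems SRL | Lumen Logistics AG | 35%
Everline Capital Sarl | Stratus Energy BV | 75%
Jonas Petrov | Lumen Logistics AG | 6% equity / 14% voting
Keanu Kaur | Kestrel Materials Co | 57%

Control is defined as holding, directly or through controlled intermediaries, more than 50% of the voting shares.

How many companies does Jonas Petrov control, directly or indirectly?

3

Jonas holds 95% of Everline, so Jonas controls Everline.
Jonas and Everline together hold 5% + 75% = 80% of Stratus, so Jonas controls Stratus.
Everline holds 68% of Ardent, so Jonas controls Ardent.
No other company's threshold is met.
Jonas controls 3 companies.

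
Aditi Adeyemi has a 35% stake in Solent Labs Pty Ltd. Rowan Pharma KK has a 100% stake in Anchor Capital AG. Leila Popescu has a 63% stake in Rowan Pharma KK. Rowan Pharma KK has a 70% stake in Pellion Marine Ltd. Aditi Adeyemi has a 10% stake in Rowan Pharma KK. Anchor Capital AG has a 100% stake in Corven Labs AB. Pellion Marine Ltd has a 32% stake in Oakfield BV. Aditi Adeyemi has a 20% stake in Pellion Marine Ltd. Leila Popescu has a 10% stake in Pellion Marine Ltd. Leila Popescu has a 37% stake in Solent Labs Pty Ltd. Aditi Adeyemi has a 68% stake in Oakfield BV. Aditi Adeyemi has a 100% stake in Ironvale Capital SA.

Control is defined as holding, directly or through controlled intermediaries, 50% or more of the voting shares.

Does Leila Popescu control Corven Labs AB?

Leila holds 63% of Rowan, so Leila controls Rowan.
Rowan holds 100% of Anchor, so Leila controls Anchor.
Anchor holds 100% of Corven, so Leila controls Corven.

Yes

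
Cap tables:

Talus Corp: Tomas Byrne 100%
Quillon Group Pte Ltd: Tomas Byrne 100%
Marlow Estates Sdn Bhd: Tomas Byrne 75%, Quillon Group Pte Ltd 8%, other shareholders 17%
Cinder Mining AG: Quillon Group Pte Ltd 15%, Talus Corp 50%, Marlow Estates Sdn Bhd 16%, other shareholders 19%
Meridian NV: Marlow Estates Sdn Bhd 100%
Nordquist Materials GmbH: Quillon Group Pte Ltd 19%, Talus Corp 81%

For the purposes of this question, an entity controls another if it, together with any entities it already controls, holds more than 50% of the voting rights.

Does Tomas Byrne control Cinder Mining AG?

Yes

Tomas holds 100% of Quillon, so Tomas controls Quillon.
Tomas and Quillon together hold 75% + 8% = 83% of Marlow, so Tomas controls Marlow.
Tomas holds 100% of Talus, so Tomas controls Talus.
Quillon and Talus and Marlow together hold 15% + 50% + 16% = 81% of Cinder, so Tomas controls Cinder.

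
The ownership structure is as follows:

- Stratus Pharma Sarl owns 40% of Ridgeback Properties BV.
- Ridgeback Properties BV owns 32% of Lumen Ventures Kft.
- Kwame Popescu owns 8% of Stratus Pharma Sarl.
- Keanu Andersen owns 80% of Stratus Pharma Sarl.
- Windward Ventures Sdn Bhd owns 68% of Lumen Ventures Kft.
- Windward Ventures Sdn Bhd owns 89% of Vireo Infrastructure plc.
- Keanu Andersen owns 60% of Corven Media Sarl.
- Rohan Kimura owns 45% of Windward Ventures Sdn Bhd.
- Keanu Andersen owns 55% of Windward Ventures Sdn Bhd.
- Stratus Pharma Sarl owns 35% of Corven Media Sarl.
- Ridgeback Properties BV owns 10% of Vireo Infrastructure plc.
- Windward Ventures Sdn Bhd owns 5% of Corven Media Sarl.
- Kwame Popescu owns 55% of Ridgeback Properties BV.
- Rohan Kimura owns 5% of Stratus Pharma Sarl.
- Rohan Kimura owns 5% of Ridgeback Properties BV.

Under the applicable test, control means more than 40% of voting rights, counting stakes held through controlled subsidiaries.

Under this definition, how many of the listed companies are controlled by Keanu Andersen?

Keanu holds 80% of Stratus, so Keanu controls Stratus.
Keanu holds 55% of Windward, so Keanu controls Windward.
Windward holds 89% of Vireo, so Keanu controls Vireo.
Keanu and Stratus and Windward together hold 60% + 35% + 5% = 100% of Corven, so Keanu controls Corven.
Windward holds 68% of Lumen, so Keanu controls Lumen.
No other company's threshold is met.
Keanu controls 5 companies.

5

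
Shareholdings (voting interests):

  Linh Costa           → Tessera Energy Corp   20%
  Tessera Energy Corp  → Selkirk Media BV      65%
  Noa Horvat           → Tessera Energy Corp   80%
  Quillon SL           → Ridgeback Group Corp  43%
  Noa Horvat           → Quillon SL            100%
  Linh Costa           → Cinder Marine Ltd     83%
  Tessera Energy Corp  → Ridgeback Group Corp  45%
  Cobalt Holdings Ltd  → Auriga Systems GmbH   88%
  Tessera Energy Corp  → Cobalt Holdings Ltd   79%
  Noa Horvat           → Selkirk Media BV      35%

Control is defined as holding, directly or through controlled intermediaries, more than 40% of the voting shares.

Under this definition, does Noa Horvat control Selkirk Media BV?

Noa holds 80% of Tessera, so Noa controls Tessera.
Noa and Tessera together hold 35% + 65% = 100% of Selkirk, so Noa controls Selkirk.

Yes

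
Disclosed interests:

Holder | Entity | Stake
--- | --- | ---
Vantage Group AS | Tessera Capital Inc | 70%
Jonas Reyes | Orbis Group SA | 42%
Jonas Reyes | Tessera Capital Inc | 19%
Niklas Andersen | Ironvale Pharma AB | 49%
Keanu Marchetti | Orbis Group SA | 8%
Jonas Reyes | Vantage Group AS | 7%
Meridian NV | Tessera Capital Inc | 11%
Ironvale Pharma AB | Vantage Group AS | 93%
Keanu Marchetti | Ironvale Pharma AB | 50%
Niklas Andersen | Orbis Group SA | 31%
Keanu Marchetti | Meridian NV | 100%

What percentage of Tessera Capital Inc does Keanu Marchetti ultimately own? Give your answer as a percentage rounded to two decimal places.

Keanu reaches Tessera along 2 paths.
Via Meridian: 100% × 11% = 11%.
Via Ironvale → Vantage: 50% × 93% × 70% = 32.55%.
Total: 11% + 32.55% = 43.55%.

43.55%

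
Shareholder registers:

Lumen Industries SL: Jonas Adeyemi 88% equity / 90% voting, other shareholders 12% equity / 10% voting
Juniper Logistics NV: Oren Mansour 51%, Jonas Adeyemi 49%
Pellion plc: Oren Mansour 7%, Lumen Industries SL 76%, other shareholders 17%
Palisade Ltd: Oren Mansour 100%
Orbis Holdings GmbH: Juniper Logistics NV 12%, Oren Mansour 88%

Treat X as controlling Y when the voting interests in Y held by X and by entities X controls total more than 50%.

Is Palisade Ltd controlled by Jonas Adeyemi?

No

Jonas holds 90% of Lumen, so Jonas controls Lumen.
Lumen holds 76% of Pellion, so Jonas controls Pellion.
Neither Jonas nor any entity Jonas controls holds any voting interest in Palisade.
So Jonas does not control Palisade.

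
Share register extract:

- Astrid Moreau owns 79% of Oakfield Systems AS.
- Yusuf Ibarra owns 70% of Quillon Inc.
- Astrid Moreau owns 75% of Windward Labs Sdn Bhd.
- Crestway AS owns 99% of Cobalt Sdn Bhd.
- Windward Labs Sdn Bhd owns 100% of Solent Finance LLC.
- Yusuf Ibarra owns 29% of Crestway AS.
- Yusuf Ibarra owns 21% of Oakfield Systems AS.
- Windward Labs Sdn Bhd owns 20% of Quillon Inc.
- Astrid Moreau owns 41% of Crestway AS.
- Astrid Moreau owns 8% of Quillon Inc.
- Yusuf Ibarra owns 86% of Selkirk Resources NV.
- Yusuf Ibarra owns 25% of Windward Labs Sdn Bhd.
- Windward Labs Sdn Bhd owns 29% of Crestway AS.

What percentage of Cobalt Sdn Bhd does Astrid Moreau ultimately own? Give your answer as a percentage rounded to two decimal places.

Astrid reaches Cobalt along 2 paths.
Via Crestway: 41% × 99% = 40.59%.
Via Windward → Crestway: 75% × 29% × 99% = 21.5325%.
Total: 40.59% + 21.5325% = 62.1225%.
Rounded: 62.12%.

62.12%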